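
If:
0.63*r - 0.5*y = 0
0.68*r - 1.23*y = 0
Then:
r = 0.00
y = 0.00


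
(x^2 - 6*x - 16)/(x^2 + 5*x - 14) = (x^2 - 6*x - 16)/(x^2 + 5*x - 14)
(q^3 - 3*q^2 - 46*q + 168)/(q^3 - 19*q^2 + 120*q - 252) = (q^2 + 3*q - 28)/(q^2 - 13*q + 42)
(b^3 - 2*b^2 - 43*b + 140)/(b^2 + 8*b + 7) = (b^2 - 9*b + 20)/(b + 1)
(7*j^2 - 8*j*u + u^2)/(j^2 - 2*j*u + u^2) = (-7*j + u)/(-j + u)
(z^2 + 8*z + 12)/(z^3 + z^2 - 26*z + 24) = (z + 2)/(z^2 - 5*z + 4)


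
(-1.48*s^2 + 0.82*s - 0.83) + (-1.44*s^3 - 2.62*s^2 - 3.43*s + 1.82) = -1.44*s^3 - 4.1*s^2 - 2.61*s + 0.99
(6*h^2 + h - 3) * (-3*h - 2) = -18*h^3 - 15*h^2 + 7*h + 6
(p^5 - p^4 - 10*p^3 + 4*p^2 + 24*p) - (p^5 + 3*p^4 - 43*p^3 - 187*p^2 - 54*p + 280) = -4*p^4 + 33*p^3 + 191*p^2 + 78*p - 280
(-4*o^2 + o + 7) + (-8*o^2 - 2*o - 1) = -12*o^2 - o + 6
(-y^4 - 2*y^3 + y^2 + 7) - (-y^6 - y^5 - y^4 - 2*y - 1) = y^6 + y^5 - 2*y^3 + y^2 + 2*y + 8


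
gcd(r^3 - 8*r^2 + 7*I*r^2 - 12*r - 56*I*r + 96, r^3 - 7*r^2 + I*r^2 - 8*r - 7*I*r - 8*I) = r - 8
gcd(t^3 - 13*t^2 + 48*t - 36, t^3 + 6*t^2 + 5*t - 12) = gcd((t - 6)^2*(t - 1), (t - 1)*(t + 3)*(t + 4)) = t - 1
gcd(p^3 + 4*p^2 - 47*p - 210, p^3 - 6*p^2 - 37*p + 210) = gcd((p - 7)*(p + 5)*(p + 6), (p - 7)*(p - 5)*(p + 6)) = p^2 - p - 42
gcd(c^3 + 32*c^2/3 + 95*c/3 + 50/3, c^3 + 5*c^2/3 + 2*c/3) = c + 2/3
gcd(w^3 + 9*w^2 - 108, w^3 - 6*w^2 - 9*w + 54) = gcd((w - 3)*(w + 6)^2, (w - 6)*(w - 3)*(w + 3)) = w - 3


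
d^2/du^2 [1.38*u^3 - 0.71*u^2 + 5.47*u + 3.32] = 8.28*u - 1.42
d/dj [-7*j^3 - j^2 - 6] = j*(-21*j - 2)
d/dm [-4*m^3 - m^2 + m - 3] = -12*m^2 - 2*m + 1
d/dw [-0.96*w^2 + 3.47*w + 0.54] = 3.47 - 1.92*w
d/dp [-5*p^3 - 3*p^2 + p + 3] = -15*p^2 - 6*p + 1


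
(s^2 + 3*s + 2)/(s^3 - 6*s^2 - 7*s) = (s + 2)/(s*(s - 7))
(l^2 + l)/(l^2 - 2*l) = (l + 1)/(l - 2)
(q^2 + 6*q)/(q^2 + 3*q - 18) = q/(q - 3)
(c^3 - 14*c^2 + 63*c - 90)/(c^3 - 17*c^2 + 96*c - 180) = (c - 3)/(c - 6)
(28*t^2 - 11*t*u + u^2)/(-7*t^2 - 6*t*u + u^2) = (-4*t + u)/(t + u)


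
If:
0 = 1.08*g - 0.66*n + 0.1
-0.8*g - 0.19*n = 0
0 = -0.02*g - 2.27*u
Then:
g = -0.03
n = 0.11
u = 0.00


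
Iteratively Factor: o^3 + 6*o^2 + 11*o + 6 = (o + 2)*(o^2 + 4*o + 3) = (o + 2)*(o + 3)*(o + 1)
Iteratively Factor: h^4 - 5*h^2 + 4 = (h + 2)*(h^3 - 2*h^2 - h + 2) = (h - 2)*(h + 2)*(h^2 - 1) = (h - 2)*(h - 1)*(h + 2)*(h + 1)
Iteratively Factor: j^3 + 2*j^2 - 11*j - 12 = (j - 3)*(j^2 + 5*j + 4) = (j - 3)*(j + 1)*(j + 4)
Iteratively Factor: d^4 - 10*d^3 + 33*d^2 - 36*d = (d - 3)*(d^3 - 7*d^2 + 12*d) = (d - 3)^2*(d^2 - 4*d) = (d - 4)*(d - 3)^2*(d)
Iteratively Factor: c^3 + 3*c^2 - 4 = (c + 2)*(c^2 + c - 2) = (c + 2)^2*(c - 1)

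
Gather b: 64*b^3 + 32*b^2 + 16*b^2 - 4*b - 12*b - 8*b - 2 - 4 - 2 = 64*b^3 + 48*b^2 - 24*b - 8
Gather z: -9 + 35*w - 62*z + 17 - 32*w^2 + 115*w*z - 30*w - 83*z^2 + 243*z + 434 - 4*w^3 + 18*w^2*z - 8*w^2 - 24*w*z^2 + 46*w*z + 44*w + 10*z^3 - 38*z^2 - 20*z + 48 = -4*w^3 - 40*w^2 + 49*w + 10*z^3 + z^2*(-24*w - 121) + z*(18*w^2 + 161*w + 161) + 490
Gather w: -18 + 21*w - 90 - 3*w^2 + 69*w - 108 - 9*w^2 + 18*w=-12*w^2 + 108*w - 216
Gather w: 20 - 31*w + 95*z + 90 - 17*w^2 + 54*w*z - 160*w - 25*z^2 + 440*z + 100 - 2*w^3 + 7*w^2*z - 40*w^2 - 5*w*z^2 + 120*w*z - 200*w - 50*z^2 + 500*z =-2*w^3 + w^2*(7*z - 57) + w*(-5*z^2 + 174*z - 391) - 75*z^2 + 1035*z + 210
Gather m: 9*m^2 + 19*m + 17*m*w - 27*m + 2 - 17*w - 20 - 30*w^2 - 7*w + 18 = 9*m^2 + m*(17*w - 8) - 30*w^2 - 24*w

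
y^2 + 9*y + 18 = (y + 3)*(y + 6)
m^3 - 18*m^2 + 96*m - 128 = (m - 8)^2*(m - 2)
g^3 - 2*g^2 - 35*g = g*(g - 7)*(g + 5)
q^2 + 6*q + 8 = (q + 2)*(q + 4)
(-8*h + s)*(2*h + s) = -16*h^2 - 6*h*s + s^2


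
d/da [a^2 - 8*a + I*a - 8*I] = 2*a - 8 + I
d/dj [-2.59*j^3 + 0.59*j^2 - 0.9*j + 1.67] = -7.77*j^2 + 1.18*j - 0.9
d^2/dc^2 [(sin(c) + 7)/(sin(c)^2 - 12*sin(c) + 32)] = (-9*sin(c)^5 - 40*sin(c)^4 - 454*sin(c)^2 - 8137*sin(c)/2 - 114*sin(3*c) + sin(5*c)/2 + 2336)/((sin(c) - 8)^3*(sin(c) - 4)^3)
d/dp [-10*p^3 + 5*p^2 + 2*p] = -30*p^2 + 10*p + 2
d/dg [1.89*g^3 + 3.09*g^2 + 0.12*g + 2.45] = 5.67*g^2 + 6.18*g + 0.12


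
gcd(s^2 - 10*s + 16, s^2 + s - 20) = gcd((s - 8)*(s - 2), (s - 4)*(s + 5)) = 1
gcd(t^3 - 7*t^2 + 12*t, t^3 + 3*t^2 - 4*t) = t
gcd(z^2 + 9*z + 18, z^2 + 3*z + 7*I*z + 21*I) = z + 3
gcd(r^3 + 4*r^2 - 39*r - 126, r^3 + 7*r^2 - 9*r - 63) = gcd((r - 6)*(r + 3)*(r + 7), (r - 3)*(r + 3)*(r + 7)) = r^2 + 10*r + 21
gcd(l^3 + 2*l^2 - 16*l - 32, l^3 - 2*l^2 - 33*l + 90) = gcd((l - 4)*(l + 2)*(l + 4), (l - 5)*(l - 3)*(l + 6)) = 1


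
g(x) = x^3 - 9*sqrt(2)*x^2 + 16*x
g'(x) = 3*x^2 - 18*sqrt(2)*x + 16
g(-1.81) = -76.59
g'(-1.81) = 71.90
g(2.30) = -18.36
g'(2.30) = -26.68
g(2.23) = -16.53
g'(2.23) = -25.85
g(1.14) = 3.18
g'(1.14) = -9.12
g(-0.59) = -14.08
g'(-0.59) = 32.06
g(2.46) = -22.78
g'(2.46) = -28.47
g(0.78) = 5.21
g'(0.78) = -2.03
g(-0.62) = -15.05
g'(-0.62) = 32.94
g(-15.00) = -6478.78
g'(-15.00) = 1072.84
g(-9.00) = -1903.96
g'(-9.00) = 488.10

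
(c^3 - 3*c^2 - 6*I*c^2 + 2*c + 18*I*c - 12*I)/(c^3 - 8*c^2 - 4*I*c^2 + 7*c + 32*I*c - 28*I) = (c^2 - 2*c*(1 + 3*I) + 12*I)/(c^2 - c*(7 + 4*I) + 28*I)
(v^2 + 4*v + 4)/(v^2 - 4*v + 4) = (v^2 + 4*v + 4)/(v^2 - 4*v + 4)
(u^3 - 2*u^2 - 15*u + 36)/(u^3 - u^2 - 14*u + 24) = (u - 3)/(u - 2)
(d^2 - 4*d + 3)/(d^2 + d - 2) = (d - 3)/(d + 2)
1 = 1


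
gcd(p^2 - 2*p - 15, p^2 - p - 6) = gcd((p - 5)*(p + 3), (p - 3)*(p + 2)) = 1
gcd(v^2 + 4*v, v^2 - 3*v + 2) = 1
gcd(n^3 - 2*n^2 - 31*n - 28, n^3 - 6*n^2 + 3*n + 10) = n + 1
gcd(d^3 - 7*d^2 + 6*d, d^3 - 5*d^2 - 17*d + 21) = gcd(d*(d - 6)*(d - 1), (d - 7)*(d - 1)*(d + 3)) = d - 1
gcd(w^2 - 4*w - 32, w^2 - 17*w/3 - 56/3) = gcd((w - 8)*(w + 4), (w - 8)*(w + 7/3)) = w - 8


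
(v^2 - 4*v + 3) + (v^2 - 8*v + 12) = 2*v^2 - 12*v + 15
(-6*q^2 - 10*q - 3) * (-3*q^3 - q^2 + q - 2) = 18*q^5 + 36*q^4 + 13*q^3 + 5*q^2 + 17*q + 6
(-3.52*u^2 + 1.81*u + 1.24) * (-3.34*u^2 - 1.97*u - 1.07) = 11.7568*u^4 + 0.889*u^3 - 3.9409*u^2 - 4.3795*u - 1.3268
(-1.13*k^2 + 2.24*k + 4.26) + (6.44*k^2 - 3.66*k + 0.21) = 5.31*k^2 - 1.42*k + 4.47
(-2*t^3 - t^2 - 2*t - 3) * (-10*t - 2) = 20*t^4 + 14*t^3 + 22*t^2 + 34*t + 6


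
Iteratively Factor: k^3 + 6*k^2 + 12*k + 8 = (k + 2)*(k^2 + 4*k + 4) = (k + 2)^2*(k + 2)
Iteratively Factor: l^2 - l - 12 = (l - 4)*(l + 3)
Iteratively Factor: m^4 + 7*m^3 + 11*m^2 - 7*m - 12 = (m + 4)*(m^3 + 3*m^2 - m - 3) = (m + 3)*(m + 4)*(m^2 - 1) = (m - 1)*(m + 3)*(m + 4)*(m + 1)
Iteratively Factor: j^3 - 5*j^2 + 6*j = (j)*(j^2 - 5*j + 6) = j*(j - 3)*(j - 2)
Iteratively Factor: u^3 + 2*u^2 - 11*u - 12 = (u + 1)*(u^2 + u - 12) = (u + 1)*(u + 4)*(u - 3)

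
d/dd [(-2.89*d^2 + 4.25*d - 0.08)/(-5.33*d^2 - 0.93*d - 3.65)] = (25.3402*d^2 + 20.2442*d - 15.5869)/(28.4089*d^4 + 9.9138*d^3 + 39.7739*d^2 + 6.789*d + 13.3225)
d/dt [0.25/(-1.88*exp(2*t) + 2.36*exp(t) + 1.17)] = (0.94*exp(t) - 0.59)*exp(t)/(-1.88*exp(2*t) + 2.36*exp(t) + 1.17)^2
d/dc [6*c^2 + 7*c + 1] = 12*c + 7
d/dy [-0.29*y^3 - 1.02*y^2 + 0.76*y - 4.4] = -0.87*y^2 - 2.04*y + 0.76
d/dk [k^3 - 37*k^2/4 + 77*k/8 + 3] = 3*k^2 - 37*k/2 + 77/8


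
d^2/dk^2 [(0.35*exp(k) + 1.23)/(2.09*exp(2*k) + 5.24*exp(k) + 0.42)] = (1.528835*exp(4*k) + 17.657992*exp(3*k) + 38.568024*exp(2*k) + 28.683792*exp(k) - 2.645244)*exp(k)/(9.129329*exp(6*k) + 68.666532*exp(5*k) + 177.662958*exp(4*k) + 171.475856*exp(3*k) + 35.702604*exp(2*k) + 2.773008*exp(k) + 0.074088)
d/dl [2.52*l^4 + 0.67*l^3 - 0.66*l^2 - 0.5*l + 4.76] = 10.08*l^3 + 2.01*l^2 - 1.32*l - 0.5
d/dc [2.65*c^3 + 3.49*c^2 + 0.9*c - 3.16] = 7.95*c^2 + 6.98*c + 0.9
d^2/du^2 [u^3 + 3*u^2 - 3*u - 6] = 6*u + 6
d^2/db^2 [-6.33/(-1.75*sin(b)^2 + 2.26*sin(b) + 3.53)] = (77.5425*sin(b)^4 - 75.10545*sin(b)^3 + 72.431658*sin(b)^2 + 99.711426*sin(b) - 142.869366)/(-1.75*sin(b)^2 + 2.26*sin(b) + 3.53)^3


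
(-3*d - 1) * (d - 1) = -3*d^2 + 2*d + 1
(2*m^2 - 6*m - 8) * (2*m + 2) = 4*m^3 - 8*m^2 - 28*m - 16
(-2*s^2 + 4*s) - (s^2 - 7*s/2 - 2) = -3*s^2 + 15*s/2 + 2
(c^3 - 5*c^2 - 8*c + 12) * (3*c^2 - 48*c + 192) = 3*c^5 - 63*c^4 + 408*c^3 - 540*c^2 - 2112*c + 2304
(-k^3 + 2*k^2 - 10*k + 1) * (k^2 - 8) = -k^5 + 2*k^4 - 2*k^3 - 15*k^2 + 80*k - 8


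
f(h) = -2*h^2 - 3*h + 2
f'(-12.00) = 45.00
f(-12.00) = -250.00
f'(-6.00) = 21.00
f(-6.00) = -52.00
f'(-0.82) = 0.28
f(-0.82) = 3.12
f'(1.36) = -8.44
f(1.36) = -5.78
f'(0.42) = -4.68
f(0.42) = 0.39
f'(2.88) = -14.52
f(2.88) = -23.23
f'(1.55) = -9.20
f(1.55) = -7.46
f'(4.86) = -22.44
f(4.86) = -59.82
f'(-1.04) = 1.16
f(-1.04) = 2.96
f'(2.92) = -14.68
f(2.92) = -23.81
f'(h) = -4*h - 3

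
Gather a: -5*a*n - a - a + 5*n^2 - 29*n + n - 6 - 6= a*(-5*n - 2) + 5*n^2 - 28*n - 12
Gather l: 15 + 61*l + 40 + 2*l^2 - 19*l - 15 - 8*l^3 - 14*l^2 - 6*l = -8*l^3 - 12*l^2 + 36*l + 40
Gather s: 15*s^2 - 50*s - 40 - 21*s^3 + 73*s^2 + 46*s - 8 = -21*s^3 + 88*s^2 - 4*s - 48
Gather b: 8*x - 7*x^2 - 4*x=-7*x^2 + 4*x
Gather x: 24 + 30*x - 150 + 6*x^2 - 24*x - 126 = 6*x^2 + 6*x - 252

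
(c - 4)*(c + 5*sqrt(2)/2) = c^2 - 4*c + 5*sqrt(2)*c/2 - 10*sqrt(2)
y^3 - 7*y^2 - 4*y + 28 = (y - 7)*(y - 2)*(y + 2)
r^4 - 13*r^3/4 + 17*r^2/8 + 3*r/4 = r*(r - 2)*(r - 3/2)*(r + 1/4)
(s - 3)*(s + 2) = s^2 - s - 6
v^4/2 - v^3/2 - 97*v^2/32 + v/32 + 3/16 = (v/2 + 1)*(v - 3)*(v - 1/4)*(v + 1/4)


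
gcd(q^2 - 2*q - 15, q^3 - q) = 1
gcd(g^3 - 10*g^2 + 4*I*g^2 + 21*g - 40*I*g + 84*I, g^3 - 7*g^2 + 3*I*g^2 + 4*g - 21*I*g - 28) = g^2 + g*(-7 + 4*I) - 28*I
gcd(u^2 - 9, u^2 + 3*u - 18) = u - 3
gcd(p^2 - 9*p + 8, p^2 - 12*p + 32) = p - 8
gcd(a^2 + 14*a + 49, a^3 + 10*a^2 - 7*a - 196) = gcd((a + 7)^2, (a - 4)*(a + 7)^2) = a^2 + 14*a + 49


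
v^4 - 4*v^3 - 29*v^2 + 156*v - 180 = (v - 5)*(v - 3)*(v - 2)*(v + 6)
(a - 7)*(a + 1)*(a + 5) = a^3 - a^2 - 37*a - 35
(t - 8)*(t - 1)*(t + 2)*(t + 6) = t^4 - t^3 - 52*t^2 - 44*t + 96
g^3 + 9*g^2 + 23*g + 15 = (g + 1)*(g + 3)*(g + 5)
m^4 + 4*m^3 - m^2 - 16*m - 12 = (m - 2)*(m + 1)*(m + 2)*(m + 3)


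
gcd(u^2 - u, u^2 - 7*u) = u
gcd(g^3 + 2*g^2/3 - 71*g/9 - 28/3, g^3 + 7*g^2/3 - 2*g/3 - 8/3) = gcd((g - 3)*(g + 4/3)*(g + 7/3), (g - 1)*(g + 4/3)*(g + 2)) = g + 4/3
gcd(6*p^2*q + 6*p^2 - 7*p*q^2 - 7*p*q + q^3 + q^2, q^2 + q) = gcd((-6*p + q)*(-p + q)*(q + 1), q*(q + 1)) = q + 1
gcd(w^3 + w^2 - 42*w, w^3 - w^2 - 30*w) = w^2 - 6*w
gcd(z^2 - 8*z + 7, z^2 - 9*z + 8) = z - 1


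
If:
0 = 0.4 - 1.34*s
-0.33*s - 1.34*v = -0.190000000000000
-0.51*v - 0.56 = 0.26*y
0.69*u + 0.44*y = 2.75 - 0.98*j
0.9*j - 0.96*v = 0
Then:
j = 0.07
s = 0.30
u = 5.34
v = 0.07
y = -2.29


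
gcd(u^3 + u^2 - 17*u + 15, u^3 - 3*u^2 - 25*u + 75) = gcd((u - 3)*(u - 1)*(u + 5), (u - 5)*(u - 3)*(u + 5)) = u^2 + 2*u - 15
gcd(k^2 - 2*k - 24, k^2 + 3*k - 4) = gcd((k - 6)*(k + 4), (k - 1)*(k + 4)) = k + 4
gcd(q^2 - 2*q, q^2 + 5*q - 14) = q - 2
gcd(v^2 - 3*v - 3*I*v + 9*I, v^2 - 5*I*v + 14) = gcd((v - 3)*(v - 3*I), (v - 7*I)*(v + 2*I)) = 1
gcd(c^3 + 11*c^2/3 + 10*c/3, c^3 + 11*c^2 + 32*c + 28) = c + 2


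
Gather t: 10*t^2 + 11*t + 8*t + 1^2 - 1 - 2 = 10*t^2 + 19*t - 2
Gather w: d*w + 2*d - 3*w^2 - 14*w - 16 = 2*d - 3*w^2 + w*(d - 14) - 16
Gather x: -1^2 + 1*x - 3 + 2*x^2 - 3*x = 2*x^2 - 2*x - 4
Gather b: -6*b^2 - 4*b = -6*b^2 - 4*b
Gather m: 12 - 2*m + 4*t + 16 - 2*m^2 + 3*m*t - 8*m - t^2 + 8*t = -2*m^2 + m*(3*t - 10) - t^2 + 12*t + 28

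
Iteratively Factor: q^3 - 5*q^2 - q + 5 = (q - 1)*(q^2 - 4*q - 5) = (q - 5)*(q - 1)*(q + 1)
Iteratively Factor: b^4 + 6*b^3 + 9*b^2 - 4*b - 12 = (b - 1)*(b^3 + 7*b^2 + 16*b + 12) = (b - 1)*(b + 3)*(b^2 + 4*b + 4) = (b - 1)*(b + 2)*(b + 3)*(b + 2)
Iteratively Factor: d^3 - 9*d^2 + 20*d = (d)*(d^2 - 9*d + 20) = d*(d - 5)*(d - 4)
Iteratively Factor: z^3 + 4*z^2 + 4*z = (z + 2)*(z^2 + 2*z) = (z + 2)^2*(z)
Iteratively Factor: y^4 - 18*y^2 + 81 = (y + 3)*(y^3 - 3*y^2 - 9*y + 27) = (y - 3)*(y + 3)*(y^2 - 9) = (y - 3)^2*(y + 3)*(y + 3)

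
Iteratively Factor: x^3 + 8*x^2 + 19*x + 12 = (x + 1)*(x^2 + 7*x + 12) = (x + 1)*(x + 4)*(x + 3)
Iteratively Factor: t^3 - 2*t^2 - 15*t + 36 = (t - 3)*(t^2 + t - 12) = (t - 3)*(t + 4)*(t - 3)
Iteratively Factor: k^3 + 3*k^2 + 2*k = (k)*(k^2 + 3*k + 2) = k*(k + 2)*(k + 1)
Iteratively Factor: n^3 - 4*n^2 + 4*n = (n - 2)*(n^2 - 2*n) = n*(n - 2)*(n - 2)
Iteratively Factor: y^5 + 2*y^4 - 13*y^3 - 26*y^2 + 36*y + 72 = (y - 3)*(y^4 + 5*y^3 + 2*y^2 - 20*y - 24) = (y - 3)*(y + 2)*(y^3 + 3*y^2 - 4*y - 12) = (y - 3)*(y + 2)^2*(y^2 + y - 6) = (y - 3)*(y + 2)^2*(y + 3)*(y - 2)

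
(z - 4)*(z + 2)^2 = z^3 - 12*z - 16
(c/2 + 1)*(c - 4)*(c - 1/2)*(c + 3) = c^4/2 + c^3/4 - 29*c^2/4 - 17*c/2 + 6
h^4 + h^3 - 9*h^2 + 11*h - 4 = (h - 1)^3*(h + 4)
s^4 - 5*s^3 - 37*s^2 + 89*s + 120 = (s - 8)*(s - 3)*(s + 1)*(s + 5)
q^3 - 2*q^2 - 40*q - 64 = (q - 8)*(q + 2)*(q + 4)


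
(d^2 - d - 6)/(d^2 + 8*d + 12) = (d - 3)/(d + 6)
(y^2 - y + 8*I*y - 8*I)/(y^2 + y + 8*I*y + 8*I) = (y - 1)/(y + 1)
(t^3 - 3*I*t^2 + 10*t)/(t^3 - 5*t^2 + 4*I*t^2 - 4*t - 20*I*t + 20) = t*(t - 5*I)/(t^2 + t*(-5 + 2*I) - 10*I)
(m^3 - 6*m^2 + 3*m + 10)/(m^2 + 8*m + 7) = (m^2 - 7*m + 10)/(m + 7)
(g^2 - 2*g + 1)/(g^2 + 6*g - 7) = (g - 1)/(g + 7)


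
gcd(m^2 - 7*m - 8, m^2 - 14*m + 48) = m - 8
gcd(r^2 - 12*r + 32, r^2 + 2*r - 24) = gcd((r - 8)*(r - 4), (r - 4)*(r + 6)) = r - 4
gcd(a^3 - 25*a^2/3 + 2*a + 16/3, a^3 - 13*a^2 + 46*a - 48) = a - 8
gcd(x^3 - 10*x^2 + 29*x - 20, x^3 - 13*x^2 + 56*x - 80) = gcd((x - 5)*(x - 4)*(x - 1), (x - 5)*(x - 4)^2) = x^2 - 9*x + 20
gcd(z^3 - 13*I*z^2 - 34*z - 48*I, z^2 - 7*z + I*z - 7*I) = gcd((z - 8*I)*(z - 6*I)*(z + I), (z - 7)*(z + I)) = z + I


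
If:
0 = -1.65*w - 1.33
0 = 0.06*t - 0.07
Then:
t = 1.17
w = -0.81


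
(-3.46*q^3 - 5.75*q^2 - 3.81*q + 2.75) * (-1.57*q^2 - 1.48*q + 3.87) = 5.4322*q^5 + 14.1483*q^4 + 1.1015*q^3 - 20.9312*q^2 - 18.8147*q + 10.6425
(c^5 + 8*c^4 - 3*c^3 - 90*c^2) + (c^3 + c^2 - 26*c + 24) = c^5 + 8*c^4 - 2*c^3 - 89*c^2 - 26*c + 24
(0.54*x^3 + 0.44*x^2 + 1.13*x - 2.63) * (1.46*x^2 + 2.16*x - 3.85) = 0.7884*x^5 + 1.8088*x^4 + 0.5212*x^3 - 3.093*x^2 - 10.0313*x + 10.1255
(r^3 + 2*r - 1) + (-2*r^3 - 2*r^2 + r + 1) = -r^3 - 2*r^2 + 3*r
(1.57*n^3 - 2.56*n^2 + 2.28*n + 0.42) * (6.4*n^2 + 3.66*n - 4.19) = 10.048*n^5 - 10.6378*n^4 - 1.3559*n^3 + 21.7592*n^2 - 8.016*n - 1.7598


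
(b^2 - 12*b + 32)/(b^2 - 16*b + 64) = (b - 4)/(b - 8)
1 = 1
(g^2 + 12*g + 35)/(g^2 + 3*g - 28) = (g + 5)/(g - 4)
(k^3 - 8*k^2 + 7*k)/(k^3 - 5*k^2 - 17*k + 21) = k/(k + 3)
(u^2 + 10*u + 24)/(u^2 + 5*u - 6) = (u + 4)/(u - 1)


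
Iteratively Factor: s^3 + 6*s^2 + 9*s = (s)*(s^2 + 6*s + 9) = s*(s + 3)*(s + 3)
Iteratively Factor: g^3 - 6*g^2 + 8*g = (g - 4)*(g^2 - 2*g) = g*(g - 4)*(g - 2)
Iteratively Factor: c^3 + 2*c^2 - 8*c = (c)*(c^2 + 2*c - 8) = c*(c + 4)*(c - 2)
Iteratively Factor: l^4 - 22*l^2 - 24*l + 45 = (l + 3)*(l^3 - 3*l^2 - 13*l + 15) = (l - 1)*(l + 3)*(l^2 - 2*l - 15) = (l - 1)*(l + 3)^2*(l - 5)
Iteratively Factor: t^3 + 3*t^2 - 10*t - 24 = (t - 3)*(t^2 + 6*t + 8) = (t - 3)*(t + 4)*(t + 2)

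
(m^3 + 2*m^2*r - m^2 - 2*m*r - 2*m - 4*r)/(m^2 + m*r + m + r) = (m^2 + 2*m*r - 2*m - 4*r)/(m + r)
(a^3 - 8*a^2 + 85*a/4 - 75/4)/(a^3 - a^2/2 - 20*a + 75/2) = (a - 5/2)/(a + 5)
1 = 1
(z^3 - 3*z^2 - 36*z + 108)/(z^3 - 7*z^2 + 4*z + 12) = (z^2 + 3*z - 18)/(z^2 - z - 2)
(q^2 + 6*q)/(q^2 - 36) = q/(q - 6)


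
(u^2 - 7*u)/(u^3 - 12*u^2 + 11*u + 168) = u/(u^2 - 5*u - 24)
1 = 1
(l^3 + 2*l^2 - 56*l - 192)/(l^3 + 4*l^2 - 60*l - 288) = (l + 4)/(l + 6)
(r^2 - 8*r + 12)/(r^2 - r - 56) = (-r^2 + 8*r - 12)/(-r^2 + r + 56)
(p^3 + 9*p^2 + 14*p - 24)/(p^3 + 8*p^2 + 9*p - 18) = (p + 4)/(p + 3)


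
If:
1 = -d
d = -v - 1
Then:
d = -1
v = 0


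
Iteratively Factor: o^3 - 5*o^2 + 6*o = (o - 2)*(o^2 - 3*o) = o*(o - 2)*(o - 3)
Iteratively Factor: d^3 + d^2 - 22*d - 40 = (d - 5)*(d^2 + 6*d + 8) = (d - 5)*(d + 2)*(d + 4)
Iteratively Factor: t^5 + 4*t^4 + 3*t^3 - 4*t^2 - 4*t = (t + 2)*(t^4 + 2*t^3 - t^2 - 2*t) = (t + 1)*(t + 2)*(t^3 + t^2 - 2*t) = (t + 1)*(t + 2)^2*(t^2 - t) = (t - 1)*(t + 1)*(t + 2)^2*(t)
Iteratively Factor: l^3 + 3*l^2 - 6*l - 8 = (l + 1)*(l^2 + 2*l - 8) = (l - 2)*(l + 1)*(l + 4)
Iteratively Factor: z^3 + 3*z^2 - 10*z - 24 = (z + 4)*(z^2 - z - 6) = (z + 2)*(z + 4)*(z - 3)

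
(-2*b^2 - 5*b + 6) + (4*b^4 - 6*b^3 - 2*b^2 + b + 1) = 4*b^4 - 6*b^3 - 4*b^2 - 4*b + 7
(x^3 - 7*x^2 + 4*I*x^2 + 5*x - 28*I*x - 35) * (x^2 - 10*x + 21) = x^5 - 17*x^4 + 4*I*x^4 + 96*x^3 - 68*I*x^3 - 232*x^2 + 364*I*x^2 + 455*x - 588*I*x - 735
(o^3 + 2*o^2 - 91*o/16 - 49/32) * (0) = 0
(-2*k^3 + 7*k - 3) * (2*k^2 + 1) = -4*k^5 + 12*k^3 - 6*k^2 + 7*k - 3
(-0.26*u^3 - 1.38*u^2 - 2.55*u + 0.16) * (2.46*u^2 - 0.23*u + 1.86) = -0.6396*u^5 - 3.335*u^4 - 6.4392*u^3 - 1.5867*u^2 - 4.7798*u + 0.2976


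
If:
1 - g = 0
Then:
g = 1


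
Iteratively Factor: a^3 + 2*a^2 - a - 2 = (a + 1)*(a^2 + a - 2) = (a + 1)*(a + 2)*(a - 1)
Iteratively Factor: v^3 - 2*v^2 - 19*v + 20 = (v - 1)*(v^2 - v - 20) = (v - 5)*(v - 1)*(v + 4)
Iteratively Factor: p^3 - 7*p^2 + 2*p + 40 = (p - 5)*(p^2 - 2*p - 8) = (p - 5)*(p - 4)*(p + 2)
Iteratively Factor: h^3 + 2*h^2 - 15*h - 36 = (h + 3)*(h^2 - h - 12) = (h + 3)^2*(h - 4)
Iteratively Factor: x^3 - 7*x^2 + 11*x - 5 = (x - 5)*(x^2 - 2*x + 1) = (x - 5)*(x - 1)*(x - 1)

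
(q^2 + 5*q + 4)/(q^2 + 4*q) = (q + 1)/q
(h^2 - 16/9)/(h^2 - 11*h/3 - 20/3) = (h - 4/3)/(h - 5)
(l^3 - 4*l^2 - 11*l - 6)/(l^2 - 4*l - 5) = (l^2 - 5*l - 6)/(l - 5)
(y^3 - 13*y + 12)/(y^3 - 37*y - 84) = (-y^3 + 13*y - 12)/(-y^3 + 37*y + 84)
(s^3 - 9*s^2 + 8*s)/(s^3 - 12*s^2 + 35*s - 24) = s/(s - 3)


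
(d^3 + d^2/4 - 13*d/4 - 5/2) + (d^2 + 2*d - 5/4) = d^3 + 5*d^2/4 - 5*d/4 - 15/4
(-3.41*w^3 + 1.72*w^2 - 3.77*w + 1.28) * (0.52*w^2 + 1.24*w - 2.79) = -1.7732*w^5 - 3.334*w^4 + 9.6863*w^3 - 8.808*w^2 + 12.1055*w - 3.5712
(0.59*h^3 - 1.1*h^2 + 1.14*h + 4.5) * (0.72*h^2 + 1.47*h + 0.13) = 0.4248*h^5 + 0.0752999999999999*h^4 - 0.7195*h^3 + 4.7728*h^2 + 6.7632*h + 0.585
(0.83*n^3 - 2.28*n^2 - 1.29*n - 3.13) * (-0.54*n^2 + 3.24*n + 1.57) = -0.4482*n^5 + 3.9204*n^4 - 5.3875*n^3 - 6.069*n^2 - 12.1665*n - 4.9141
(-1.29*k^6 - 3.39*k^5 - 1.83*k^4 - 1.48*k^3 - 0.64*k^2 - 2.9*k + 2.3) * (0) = 0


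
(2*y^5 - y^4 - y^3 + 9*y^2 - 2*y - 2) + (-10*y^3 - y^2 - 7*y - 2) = 2*y^5 - y^4 - 11*y^3 + 8*y^2 - 9*y - 4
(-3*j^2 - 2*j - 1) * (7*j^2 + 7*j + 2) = -21*j^4 - 35*j^3 - 27*j^2 - 11*j - 2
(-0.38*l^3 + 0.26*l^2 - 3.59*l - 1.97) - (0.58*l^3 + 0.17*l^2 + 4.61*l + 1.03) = -0.96*l^3 + 0.09*l^2 - 8.2*l - 3.0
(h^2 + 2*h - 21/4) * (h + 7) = h^3 + 9*h^2 + 35*h/4 - 147/4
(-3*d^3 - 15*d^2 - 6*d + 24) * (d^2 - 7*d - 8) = -3*d^5 + 6*d^4 + 123*d^3 + 186*d^2 - 120*d - 192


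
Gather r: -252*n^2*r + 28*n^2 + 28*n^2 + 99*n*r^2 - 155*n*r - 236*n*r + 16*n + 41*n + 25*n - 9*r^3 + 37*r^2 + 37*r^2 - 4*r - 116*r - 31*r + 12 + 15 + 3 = 56*n^2 + 82*n - 9*r^3 + r^2*(99*n + 74) + r*(-252*n^2 - 391*n - 151) + 30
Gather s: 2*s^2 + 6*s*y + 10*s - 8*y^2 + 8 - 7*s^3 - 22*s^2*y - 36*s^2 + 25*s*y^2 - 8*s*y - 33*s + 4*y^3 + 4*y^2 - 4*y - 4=-7*s^3 + s^2*(-22*y - 34) + s*(25*y^2 - 2*y - 23) + 4*y^3 - 4*y^2 - 4*y + 4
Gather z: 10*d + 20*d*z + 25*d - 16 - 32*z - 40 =35*d + z*(20*d - 32) - 56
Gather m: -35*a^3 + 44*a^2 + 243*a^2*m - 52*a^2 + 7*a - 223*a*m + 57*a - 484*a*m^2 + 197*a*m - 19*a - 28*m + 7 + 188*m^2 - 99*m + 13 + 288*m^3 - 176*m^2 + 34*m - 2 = -35*a^3 - 8*a^2 + 45*a + 288*m^3 + m^2*(12 - 484*a) + m*(243*a^2 - 26*a - 93) + 18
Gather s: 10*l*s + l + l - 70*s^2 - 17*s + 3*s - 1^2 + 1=2*l - 70*s^2 + s*(10*l - 14)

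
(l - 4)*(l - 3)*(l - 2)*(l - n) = l^4 - l^3*n - 9*l^3 + 9*l^2*n + 26*l^2 - 26*l*n - 24*l + 24*n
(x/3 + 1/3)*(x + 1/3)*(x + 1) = x^3/3 + 7*x^2/9 + 5*x/9 + 1/9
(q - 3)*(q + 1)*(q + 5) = q^3 + 3*q^2 - 13*q - 15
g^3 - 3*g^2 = g^2*(g - 3)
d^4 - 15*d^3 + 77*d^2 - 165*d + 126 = (d - 7)*(d - 3)^2*(d - 2)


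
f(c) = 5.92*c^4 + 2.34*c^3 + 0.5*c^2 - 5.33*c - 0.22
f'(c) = 23.68*c^3 + 7.02*c^2 + 1.0*c - 5.33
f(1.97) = 98.27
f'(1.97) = 204.93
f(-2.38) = 173.70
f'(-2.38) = -287.18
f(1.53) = 33.62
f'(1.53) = 97.44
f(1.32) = 16.97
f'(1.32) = 62.68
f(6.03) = 8325.80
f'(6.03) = 5447.94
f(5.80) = 7141.61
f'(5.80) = 4856.87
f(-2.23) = 134.60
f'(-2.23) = -235.25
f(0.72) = -1.33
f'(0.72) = 7.87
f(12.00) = 126808.46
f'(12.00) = 41936.59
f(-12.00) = 118849.34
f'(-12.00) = -39925.49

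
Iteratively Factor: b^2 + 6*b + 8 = (b + 2)*(b + 4)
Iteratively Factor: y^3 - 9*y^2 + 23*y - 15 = (y - 3)*(y^2 - 6*y + 5) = (y - 5)*(y - 3)*(y - 1)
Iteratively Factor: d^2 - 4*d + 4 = (d - 2)*(d - 2)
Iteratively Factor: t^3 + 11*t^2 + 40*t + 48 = (t + 4)*(t^2 + 7*t + 12) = (t + 4)^2*(t + 3)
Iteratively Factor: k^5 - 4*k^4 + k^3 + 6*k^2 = (k - 2)*(k^4 - 2*k^3 - 3*k^2) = k*(k - 2)*(k^3 - 2*k^2 - 3*k) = k^2*(k - 2)*(k^2 - 2*k - 3) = k^2*(k - 2)*(k + 1)*(k - 3)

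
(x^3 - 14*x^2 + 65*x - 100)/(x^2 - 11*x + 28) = (x^2 - 10*x + 25)/(x - 7)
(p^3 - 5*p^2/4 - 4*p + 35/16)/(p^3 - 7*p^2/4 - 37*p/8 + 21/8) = (p - 5/2)/(p - 3)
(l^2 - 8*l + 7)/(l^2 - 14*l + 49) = (l - 1)/(l - 7)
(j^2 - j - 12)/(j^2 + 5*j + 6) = (j - 4)/(j + 2)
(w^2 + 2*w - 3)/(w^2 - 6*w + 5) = (w + 3)/(w - 5)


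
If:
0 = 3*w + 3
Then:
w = -1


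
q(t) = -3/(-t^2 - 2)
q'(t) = -6*t/(-t^2 - 2)^2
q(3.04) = 0.27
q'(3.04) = -0.14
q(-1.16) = 0.90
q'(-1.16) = 0.62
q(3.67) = 0.19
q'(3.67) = -0.09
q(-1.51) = 0.70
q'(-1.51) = 0.49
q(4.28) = 0.15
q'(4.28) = -0.06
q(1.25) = 0.84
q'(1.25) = -0.59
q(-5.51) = 0.09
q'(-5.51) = 0.03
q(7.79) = 0.05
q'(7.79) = -0.01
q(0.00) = 1.50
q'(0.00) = 0.00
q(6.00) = 0.08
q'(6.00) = -0.02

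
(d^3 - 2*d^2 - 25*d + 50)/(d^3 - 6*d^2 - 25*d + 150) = (d - 2)/(d - 6)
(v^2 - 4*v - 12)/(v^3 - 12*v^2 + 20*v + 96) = 1/(v - 8)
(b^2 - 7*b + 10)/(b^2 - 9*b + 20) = (b - 2)/(b - 4)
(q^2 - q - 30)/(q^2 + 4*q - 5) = (q - 6)/(q - 1)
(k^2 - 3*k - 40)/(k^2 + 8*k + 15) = (k - 8)/(k + 3)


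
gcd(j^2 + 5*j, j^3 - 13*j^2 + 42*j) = j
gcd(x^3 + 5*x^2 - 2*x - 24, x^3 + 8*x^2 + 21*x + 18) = x + 3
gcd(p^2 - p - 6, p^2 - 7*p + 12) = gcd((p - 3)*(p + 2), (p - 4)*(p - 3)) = p - 3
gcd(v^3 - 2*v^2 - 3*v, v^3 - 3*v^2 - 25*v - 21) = v + 1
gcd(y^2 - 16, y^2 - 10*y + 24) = y - 4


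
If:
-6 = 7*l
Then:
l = -6/7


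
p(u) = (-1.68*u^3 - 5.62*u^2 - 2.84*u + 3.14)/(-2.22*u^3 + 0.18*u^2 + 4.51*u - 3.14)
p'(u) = (-5.04*u^2 - 11.24*u - 2.84)/(-2.22*u^3 + 0.18*u^2 + 4.51*u - 3.14) + (6.66*u^2 - 0.36*u - 4.51)*(-1.68*u^3 - 5.62*u^2 - 2.84*u + 3.14)/(-2.22*u^3 + 0.18*u^2 + 4.51*u - 3.14)^2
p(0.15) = -1.05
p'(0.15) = 0.01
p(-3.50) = 0.21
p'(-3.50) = -0.11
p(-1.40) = -0.24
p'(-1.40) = -0.29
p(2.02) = 3.40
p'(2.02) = -2.45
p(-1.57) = -0.21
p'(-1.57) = 0.18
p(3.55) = 1.82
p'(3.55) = -0.42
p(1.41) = 6.33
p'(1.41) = -8.82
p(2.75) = 2.31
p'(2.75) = -0.89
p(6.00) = 1.29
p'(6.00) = -0.11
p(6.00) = 1.29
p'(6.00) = -0.11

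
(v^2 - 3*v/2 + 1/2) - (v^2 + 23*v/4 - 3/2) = 2 - 29*v/4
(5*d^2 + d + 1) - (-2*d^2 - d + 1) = 7*d^2 + 2*d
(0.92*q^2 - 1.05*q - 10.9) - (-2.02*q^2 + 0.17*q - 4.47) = 2.94*q^2 - 1.22*q - 6.43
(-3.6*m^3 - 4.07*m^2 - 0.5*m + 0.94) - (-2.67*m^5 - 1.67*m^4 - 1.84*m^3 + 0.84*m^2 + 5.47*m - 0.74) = 2.67*m^5 + 1.67*m^4 - 1.76*m^3 - 4.91*m^2 - 5.97*m + 1.68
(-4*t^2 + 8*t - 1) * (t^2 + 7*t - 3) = -4*t^4 - 20*t^3 + 67*t^2 - 31*t + 3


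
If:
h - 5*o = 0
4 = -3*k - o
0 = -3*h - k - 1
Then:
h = 5/44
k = -59/44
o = 1/44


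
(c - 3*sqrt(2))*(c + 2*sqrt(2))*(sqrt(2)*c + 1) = sqrt(2)*c^3 - c^2 - 13*sqrt(2)*c - 12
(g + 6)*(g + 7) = g^2 + 13*g + 42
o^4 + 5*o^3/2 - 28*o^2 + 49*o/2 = o*(o - 7/2)*(o - 1)*(o + 7)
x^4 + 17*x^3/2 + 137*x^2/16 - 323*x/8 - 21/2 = (x - 7/4)*(x + 1/4)*(x + 4)*(x + 6)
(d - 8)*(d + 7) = d^2 - d - 56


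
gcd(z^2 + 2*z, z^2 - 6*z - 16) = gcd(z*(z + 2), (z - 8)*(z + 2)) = z + 2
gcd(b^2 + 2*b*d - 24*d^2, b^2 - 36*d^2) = b + 6*d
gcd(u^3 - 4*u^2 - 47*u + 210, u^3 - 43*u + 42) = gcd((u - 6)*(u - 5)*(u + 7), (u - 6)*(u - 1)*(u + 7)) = u^2 + u - 42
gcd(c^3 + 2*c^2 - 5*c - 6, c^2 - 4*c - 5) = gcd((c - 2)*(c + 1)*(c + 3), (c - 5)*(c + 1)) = c + 1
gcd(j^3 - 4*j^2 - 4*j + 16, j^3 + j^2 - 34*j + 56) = j^2 - 6*j + 8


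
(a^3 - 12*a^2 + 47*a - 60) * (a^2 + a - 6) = a^5 - 11*a^4 + 29*a^3 + 59*a^2 - 342*a + 360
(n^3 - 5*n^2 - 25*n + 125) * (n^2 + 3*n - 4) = n^5 - 2*n^4 - 44*n^3 + 70*n^2 + 475*n - 500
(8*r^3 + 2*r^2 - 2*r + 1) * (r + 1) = 8*r^4 + 10*r^3 - r + 1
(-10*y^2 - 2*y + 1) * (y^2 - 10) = -10*y^4 - 2*y^3 + 101*y^2 + 20*y - 10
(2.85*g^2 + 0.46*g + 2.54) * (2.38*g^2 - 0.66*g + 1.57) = 6.783*g^4 - 0.7862*g^3 + 10.2161*g^2 - 0.9542*g + 3.9878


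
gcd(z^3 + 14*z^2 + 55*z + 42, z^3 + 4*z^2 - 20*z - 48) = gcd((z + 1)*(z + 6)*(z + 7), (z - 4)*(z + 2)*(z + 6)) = z + 6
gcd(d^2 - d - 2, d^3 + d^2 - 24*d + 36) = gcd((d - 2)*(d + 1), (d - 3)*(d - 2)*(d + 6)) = d - 2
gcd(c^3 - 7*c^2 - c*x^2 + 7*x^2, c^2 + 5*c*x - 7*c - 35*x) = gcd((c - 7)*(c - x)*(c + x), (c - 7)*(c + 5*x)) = c - 7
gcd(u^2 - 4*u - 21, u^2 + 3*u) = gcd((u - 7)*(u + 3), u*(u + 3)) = u + 3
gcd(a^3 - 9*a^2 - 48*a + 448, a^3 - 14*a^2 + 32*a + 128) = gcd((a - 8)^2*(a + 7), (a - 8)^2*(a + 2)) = a^2 - 16*a + 64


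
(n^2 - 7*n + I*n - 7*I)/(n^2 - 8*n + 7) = (n + I)/(n - 1)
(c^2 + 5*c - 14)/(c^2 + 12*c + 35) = (c - 2)/(c + 5)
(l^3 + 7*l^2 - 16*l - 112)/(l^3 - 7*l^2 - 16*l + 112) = (l + 7)/(l - 7)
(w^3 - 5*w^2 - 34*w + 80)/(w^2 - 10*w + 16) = w + 5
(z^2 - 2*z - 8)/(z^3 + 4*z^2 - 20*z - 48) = 1/(z + 6)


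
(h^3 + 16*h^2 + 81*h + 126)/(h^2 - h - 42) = (h^2 + 10*h + 21)/(h - 7)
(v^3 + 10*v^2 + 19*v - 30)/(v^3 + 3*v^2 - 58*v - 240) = (v - 1)/(v - 8)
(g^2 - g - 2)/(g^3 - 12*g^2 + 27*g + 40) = (g - 2)/(g^2 - 13*g + 40)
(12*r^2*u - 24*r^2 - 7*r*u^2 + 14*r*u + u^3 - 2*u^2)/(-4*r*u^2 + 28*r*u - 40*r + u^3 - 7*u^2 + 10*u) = (-3*r + u)/(u - 5)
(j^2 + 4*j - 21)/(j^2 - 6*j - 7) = (-j^2 - 4*j + 21)/(-j^2 + 6*j + 7)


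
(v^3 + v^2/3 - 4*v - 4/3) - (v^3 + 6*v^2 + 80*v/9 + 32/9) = -17*v^2/3 - 116*v/9 - 44/9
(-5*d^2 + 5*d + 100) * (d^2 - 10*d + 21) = -5*d^4 + 55*d^3 - 55*d^2 - 895*d + 2100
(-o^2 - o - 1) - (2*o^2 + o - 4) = -3*o^2 - 2*o + 3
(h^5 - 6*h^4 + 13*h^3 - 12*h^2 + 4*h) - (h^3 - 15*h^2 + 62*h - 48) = h^5 - 6*h^4 + 12*h^3 + 3*h^2 - 58*h + 48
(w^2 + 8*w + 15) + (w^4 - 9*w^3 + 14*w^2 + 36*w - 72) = w^4 - 9*w^3 + 15*w^2 + 44*w - 57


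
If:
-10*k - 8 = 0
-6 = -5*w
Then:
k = -4/5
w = 6/5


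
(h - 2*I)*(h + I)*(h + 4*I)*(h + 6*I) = h^4 + 9*I*h^3 - 12*h^2 + 44*I*h - 48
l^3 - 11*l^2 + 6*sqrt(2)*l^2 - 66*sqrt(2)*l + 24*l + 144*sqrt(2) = (l - 8)*(l - 3)*(l + 6*sqrt(2))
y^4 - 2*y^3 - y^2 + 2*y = y*(y - 2)*(y - 1)*(y + 1)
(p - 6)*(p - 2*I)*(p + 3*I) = p^3 - 6*p^2 + I*p^2 + 6*p - 6*I*p - 36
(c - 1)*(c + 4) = c^2 + 3*c - 4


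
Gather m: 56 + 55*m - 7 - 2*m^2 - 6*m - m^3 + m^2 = -m^3 - m^2 + 49*m + 49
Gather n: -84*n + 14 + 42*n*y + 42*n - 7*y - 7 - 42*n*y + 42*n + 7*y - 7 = 0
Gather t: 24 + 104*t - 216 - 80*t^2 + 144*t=-80*t^2 + 248*t - 192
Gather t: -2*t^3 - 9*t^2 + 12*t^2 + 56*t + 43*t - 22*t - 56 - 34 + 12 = -2*t^3 + 3*t^2 + 77*t - 78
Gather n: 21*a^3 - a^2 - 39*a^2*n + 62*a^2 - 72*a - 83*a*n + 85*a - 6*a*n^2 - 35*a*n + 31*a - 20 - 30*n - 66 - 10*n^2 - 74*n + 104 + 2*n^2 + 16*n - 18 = 21*a^3 + 61*a^2 + 44*a + n^2*(-6*a - 8) + n*(-39*a^2 - 118*a - 88)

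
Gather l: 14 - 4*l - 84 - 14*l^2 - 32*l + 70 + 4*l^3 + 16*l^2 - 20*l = 4*l^3 + 2*l^2 - 56*l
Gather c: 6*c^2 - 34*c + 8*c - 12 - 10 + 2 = 6*c^2 - 26*c - 20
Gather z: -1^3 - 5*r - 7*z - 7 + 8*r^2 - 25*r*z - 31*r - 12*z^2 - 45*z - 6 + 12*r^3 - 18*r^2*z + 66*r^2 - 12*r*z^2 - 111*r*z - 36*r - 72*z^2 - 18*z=12*r^3 + 74*r^2 - 72*r + z^2*(-12*r - 84) + z*(-18*r^2 - 136*r - 70) - 14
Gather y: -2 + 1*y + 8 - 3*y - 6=-2*y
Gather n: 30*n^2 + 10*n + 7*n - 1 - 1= 30*n^2 + 17*n - 2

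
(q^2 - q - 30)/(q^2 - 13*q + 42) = (q + 5)/(q - 7)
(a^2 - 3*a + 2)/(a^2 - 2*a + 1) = (a - 2)/(a - 1)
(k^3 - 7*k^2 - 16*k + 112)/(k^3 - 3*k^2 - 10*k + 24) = (k^2 - 3*k - 28)/(k^2 + k - 6)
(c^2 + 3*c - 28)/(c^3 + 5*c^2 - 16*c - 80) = (c + 7)/(c^2 + 9*c + 20)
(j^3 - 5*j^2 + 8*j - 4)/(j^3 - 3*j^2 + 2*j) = (j - 2)/j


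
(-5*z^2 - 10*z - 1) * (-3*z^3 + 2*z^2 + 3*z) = 15*z^5 + 20*z^4 - 32*z^3 - 32*z^2 - 3*z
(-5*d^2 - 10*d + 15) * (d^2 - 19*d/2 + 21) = -5*d^4 + 75*d^3/2 + 5*d^2 - 705*d/2 + 315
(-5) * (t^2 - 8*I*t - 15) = -5*t^2 + 40*I*t + 75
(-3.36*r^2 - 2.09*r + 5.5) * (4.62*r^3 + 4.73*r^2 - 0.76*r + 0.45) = -15.5232*r^5 - 25.5486*r^4 + 18.0779*r^3 + 26.0914*r^2 - 5.1205*r + 2.475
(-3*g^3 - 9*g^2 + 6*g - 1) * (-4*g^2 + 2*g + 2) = 12*g^5 + 30*g^4 - 48*g^3 - 2*g^2 + 10*g - 2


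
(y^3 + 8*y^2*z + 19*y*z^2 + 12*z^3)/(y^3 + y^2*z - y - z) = (y^2 + 7*y*z + 12*z^2)/(y^2 - 1)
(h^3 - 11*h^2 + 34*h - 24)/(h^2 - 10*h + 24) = h - 1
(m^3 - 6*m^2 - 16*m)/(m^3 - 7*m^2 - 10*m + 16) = m/(m - 1)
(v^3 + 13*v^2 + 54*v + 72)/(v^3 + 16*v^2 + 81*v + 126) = (v + 4)/(v + 7)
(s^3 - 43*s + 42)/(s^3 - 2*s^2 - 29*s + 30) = (s + 7)/(s + 5)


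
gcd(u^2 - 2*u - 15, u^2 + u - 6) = u + 3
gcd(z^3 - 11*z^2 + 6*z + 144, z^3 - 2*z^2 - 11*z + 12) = z + 3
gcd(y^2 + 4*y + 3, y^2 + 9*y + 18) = y + 3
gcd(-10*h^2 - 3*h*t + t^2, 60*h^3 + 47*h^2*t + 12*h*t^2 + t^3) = 1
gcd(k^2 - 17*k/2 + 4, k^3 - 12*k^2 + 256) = k - 8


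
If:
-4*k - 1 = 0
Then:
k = -1/4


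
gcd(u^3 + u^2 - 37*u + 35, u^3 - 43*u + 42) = u^2 + 6*u - 7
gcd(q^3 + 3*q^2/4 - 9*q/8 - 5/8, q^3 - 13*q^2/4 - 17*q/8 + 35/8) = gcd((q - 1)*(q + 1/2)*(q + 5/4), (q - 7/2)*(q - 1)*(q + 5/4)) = q^2 + q/4 - 5/4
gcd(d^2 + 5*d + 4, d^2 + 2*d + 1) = d + 1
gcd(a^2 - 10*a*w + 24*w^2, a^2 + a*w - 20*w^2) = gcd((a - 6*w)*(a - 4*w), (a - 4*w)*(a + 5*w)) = -a + 4*w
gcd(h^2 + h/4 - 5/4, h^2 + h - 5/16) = h + 5/4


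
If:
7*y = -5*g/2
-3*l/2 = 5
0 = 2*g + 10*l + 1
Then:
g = 97/6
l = -10/3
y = -485/84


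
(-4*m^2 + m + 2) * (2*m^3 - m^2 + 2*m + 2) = -8*m^5 + 6*m^4 - 5*m^3 - 8*m^2 + 6*m + 4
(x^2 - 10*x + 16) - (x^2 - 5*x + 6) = 10 - 5*x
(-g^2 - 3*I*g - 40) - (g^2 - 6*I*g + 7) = -2*g^2 + 3*I*g - 47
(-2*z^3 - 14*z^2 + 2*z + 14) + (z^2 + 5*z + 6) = -2*z^3 - 13*z^2 + 7*z + 20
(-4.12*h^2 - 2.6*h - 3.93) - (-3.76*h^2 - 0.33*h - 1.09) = -0.36*h^2 - 2.27*h - 2.84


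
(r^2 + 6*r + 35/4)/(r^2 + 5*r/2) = (r + 7/2)/r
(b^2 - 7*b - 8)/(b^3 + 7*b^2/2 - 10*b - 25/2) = 2*(b - 8)/(2*b^2 + 5*b - 25)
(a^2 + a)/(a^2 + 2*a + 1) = a/(a + 1)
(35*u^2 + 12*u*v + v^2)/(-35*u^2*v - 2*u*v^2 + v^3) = (-7*u - v)/(v*(7*u - v))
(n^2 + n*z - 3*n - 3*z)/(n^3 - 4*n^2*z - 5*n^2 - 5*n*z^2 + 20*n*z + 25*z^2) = (3 - n)/(-n^2 + 5*n*z + 5*n - 25*z)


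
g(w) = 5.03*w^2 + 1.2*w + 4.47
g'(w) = 10.06*w + 1.2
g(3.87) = 84.45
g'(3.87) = 40.13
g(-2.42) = 31.02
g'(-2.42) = -23.15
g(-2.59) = 35.10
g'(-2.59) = -24.86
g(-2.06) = 23.34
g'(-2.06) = -19.52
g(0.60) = 7.00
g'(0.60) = 7.24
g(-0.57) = 5.42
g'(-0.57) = -4.53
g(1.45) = 16.79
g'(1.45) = 15.79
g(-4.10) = 84.10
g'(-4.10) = -40.05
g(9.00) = 422.70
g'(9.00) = 91.74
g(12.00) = 743.19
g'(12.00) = 121.92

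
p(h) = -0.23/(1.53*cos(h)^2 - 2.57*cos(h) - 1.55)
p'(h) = -0.23*(3.06*sin(h)*cos(h) - 2.57*sin(h))/(1.53*cos(h)^2 - 2.57*cos(h) - 1.55)^2 = (0.5911 - 0.7038*cos(h))*sin(h)/(-1.53*cos(h)^2 + 2.57*cos(h) + 1.55)^2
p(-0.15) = 0.09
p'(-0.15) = 0.00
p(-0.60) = 0.09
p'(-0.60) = -0.00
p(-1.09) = 0.10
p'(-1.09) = -0.04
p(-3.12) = -0.09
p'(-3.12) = -0.00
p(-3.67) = -0.13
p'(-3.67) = 0.18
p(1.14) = 0.10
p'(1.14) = 0.05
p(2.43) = -0.18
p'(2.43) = 0.45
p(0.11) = 0.09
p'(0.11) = -0.00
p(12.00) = 0.09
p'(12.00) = 0.00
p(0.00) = 0.09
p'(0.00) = 0.00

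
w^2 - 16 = (w - 4)*(w + 4)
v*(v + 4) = v^2 + 4*v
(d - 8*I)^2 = d^2 - 16*I*d - 64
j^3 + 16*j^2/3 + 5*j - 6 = (j - 2/3)*(j + 3)^2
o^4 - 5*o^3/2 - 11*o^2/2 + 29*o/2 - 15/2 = (o - 3)*(o - 1)^2*(o + 5/2)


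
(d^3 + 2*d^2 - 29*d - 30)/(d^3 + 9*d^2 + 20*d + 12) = (d - 5)/(d + 2)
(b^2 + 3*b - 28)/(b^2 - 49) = (b - 4)/(b - 7)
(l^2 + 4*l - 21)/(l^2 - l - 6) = (l + 7)/(l + 2)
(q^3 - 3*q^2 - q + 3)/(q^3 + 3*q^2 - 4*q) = (q^2 - 2*q - 3)/(q*(q + 4))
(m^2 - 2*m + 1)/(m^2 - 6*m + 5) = (m - 1)/(m - 5)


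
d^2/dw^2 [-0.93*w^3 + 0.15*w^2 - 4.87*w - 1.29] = 0.3 - 5.58*w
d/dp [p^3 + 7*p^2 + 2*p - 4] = 3*p^2 + 14*p + 2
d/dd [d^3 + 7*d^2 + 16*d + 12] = 3*d^2 + 14*d + 16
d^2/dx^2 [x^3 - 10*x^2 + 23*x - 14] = 6*x - 20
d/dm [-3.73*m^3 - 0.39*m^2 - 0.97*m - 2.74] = -11.19*m^2 - 0.78*m - 0.97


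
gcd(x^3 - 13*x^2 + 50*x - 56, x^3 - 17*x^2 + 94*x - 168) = x^2 - 11*x + 28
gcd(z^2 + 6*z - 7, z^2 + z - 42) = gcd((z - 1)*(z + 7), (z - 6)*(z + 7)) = z + 7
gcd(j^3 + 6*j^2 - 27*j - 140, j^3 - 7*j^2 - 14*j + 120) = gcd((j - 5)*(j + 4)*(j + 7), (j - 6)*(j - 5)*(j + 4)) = j^2 - j - 20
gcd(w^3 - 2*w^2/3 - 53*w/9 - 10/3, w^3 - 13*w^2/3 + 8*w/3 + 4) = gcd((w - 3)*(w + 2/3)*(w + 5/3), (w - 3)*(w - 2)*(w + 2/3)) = w^2 - 7*w/3 - 2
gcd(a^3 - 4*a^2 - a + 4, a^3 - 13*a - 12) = a^2 - 3*a - 4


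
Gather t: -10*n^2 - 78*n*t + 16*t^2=-10*n^2 - 78*n*t + 16*t^2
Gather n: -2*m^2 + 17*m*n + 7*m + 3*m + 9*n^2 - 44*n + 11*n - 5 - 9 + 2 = -2*m^2 + 10*m + 9*n^2 + n*(17*m - 33) - 12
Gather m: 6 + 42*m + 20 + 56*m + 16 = 98*m + 42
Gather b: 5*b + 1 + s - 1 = 5*b + s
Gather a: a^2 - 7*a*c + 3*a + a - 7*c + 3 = a^2 + a*(4 - 7*c) - 7*c + 3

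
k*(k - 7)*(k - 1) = k^3 - 8*k^2 + 7*k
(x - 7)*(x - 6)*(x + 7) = x^3 - 6*x^2 - 49*x + 294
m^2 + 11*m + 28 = (m + 4)*(m + 7)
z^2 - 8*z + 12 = (z - 6)*(z - 2)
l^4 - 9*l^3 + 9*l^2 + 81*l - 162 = (l - 6)*(l - 3)^2*(l + 3)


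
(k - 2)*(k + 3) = k^2 + k - 6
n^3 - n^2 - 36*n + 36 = (n - 6)*(n - 1)*(n + 6)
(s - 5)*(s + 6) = s^2 + s - 30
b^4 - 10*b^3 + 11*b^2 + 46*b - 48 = (b - 8)*(b - 3)*(b - 1)*(b + 2)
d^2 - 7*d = d*(d - 7)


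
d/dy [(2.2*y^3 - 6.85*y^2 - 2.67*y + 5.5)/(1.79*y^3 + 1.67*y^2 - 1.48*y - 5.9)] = (15.9355*y^4 + 3.0466*y^3 - 53.8781*y^2 + 62.46*y + 23.893)/(3.2041*y^6 + 5.9786*y^5 - 2.5095*y^4 - 26.0652*y^3 - 17.5156*y^2 + 17.464*y + 34.81)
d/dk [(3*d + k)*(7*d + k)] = 10*d + 2*k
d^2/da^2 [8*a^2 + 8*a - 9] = 16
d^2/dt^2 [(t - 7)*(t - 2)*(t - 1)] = 6*t - 20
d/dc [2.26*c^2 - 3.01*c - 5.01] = 4.52*c - 3.01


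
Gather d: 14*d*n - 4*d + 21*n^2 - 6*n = d*(14*n - 4) + 21*n^2 - 6*n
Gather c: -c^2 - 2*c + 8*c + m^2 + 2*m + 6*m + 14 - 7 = -c^2 + 6*c + m^2 + 8*m + 7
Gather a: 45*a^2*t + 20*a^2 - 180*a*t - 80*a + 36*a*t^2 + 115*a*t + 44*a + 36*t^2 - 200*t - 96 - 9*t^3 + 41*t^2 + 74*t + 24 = a^2*(45*t + 20) + a*(36*t^2 - 65*t - 36) - 9*t^3 + 77*t^2 - 126*t - 72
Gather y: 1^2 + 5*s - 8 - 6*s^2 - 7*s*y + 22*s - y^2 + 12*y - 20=-6*s^2 + 27*s - y^2 + y*(12 - 7*s) - 27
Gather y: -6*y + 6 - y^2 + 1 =-y^2 - 6*y + 7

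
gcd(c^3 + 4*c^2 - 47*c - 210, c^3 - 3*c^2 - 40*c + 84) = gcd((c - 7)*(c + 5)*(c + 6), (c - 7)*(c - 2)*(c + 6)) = c^2 - c - 42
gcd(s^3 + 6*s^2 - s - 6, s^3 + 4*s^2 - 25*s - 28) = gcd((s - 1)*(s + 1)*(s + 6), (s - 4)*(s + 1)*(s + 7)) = s + 1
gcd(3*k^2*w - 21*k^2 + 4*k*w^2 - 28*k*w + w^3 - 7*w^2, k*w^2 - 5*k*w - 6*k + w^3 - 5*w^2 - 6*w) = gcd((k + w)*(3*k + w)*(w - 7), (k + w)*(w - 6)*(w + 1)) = k + w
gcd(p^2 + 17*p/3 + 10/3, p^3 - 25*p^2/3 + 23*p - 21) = 1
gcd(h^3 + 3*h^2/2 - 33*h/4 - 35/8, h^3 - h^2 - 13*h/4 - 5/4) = h^2 - 2*h - 5/4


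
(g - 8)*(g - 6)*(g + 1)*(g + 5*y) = g^4 + 5*g^3*y - 13*g^3 - 65*g^2*y + 34*g^2 + 170*g*y + 48*g + 240*y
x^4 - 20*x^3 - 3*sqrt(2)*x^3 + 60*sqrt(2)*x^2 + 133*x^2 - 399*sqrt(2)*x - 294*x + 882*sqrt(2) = (x - 7)^2*(x - 6)*(x - 3*sqrt(2))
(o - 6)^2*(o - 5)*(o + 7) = o^4 - 10*o^3 - 23*o^2 + 492*o - 1260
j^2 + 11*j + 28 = (j + 4)*(j + 7)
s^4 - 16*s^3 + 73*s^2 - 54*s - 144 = (s - 8)*(s - 6)*(s - 3)*(s + 1)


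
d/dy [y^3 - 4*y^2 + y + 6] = 3*y^2 - 8*y + 1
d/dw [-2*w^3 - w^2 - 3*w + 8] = -6*w^2 - 2*w - 3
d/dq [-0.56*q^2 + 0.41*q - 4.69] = 0.41 - 1.12*q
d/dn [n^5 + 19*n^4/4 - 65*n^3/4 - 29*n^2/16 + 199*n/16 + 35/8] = 5*n^4 + 19*n^3 - 195*n^2/4 - 29*n/8 + 199/16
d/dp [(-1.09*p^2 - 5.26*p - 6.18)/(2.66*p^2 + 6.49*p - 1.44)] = (6.9175*p^2 + 36.0168*p + 47.6826)/(7.0756*p^4 + 34.5268*p^3 + 34.4593*p^2 - 18.6912*p + 2.0736)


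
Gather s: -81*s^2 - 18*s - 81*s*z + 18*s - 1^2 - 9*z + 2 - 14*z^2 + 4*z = -81*s^2 - 81*s*z - 14*z^2 - 5*z + 1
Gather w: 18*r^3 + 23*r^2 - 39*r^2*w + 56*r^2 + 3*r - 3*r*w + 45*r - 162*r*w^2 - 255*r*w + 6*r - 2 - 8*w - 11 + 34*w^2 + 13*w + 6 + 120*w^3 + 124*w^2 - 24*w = 18*r^3 + 79*r^2 + 54*r + 120*w^3 + w^2*(158 - 162*r) + w*(-39*r^2 - 258*r - 19) - 7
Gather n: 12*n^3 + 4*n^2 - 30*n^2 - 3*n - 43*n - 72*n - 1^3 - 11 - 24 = 12*n^3 - 26*n^2 - 118*n - 36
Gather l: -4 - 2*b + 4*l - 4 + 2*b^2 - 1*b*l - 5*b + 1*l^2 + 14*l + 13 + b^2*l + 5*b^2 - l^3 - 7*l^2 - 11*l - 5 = 7*b^2 - 7*b - l^3 - 6*l^2 + l*(b^2 - b + 7)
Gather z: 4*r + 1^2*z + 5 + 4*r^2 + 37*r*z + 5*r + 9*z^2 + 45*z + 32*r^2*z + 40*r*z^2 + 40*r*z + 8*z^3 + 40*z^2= 4*r^2 + 9*r + 8*z^3 + z^2*(40*r + 49) + z*(32*r^2 + 77*r + 46) + 5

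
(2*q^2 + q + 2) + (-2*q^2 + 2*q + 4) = 3*q + 6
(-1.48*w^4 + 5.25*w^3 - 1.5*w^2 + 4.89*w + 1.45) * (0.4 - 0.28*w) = 0.4144*w^5 - 2.062*w^4 + 2.52*w^3 - 1.9692*w^2 + 1.55*w + 0.58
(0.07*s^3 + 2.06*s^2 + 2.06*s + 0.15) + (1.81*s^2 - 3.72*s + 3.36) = 0.07*s^3 + 3.87*s^2 - 1.66*s + 3.51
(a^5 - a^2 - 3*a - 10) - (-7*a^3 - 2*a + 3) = a^5 + 7*a^3 - a^2 - a - 13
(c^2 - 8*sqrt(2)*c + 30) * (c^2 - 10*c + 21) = c^4 - 8*sqrt(2)*c^3 - 10*c^3 + 51*c^2 + 80*sqrt(2)*c^2 - 300*c - 168*sqrt(2)*c + 630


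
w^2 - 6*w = w*(w - 6)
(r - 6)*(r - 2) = r^2 - 8*r + 12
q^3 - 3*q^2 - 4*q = q*(q - 4)*(q + 1)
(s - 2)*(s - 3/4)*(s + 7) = s^3 + 17*s^2/4 - 71*s/4 + 21/2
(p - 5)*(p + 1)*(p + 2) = p^3 - 2*p^2 - 13*p - 10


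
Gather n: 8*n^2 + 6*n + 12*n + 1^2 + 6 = 8*n^2 + 18*n + 7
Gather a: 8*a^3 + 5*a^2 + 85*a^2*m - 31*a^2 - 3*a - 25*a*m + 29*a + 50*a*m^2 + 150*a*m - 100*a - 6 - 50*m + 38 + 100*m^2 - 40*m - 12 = 8*a^3 + a^2*(85*m - 26) + a*(50*m^2 + 125*m - 74) + 100*m^2 - 90*m + 20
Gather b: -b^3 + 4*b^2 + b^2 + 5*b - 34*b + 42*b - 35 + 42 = -b^3 + 5*b^2 + 13*b + 7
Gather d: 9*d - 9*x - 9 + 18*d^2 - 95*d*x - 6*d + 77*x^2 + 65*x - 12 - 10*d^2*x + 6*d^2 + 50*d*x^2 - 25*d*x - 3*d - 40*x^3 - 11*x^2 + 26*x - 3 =d^2*(24 - 10*x) + d*(50*x^2 - 120*x) - 40*x^3 + 66*x^2 + 82*x - 24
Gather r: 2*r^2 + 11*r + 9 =2*r^2 + 11*r + 9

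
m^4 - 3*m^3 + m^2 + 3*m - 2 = (m - 2)*(m - 1)^2*(m + 1)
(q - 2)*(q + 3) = q^2 + q - 6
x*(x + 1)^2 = x^3 + 2*x^2 + x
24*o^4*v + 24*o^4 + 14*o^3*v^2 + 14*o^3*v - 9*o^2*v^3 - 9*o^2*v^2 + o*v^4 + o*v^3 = (-6*o + v)*(-4*o + v)*(o + v)*(o*v + o)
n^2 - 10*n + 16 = (n - 8)*(n - 2)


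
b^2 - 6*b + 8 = (b - 4)*(b - 2)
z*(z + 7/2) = z^2 + 7*z/2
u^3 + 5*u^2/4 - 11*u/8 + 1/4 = (u - 1/2)*(u - 1/4)*(u + 2)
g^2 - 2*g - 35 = (g - 7)*(g + 5)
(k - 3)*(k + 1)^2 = k^3 - k^2 - 5*k - 3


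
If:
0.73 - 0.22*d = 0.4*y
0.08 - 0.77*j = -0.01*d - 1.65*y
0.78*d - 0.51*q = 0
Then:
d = 3.31818181818182 - 1.81818181818182*y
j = 2.11924439197166*y + 0.146989374262102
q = 5.07486631016043 - 2.7807486631016*y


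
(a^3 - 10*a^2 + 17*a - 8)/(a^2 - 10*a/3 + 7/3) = 3*(a^2 - 9*a + 8)/(3*a - 7)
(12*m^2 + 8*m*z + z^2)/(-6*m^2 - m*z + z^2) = (6*m + z)/(-3*m + z)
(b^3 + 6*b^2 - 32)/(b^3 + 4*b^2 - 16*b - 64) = (b - 2)/(b - 4)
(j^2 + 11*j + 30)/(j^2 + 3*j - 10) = (j + 6)/(j - 2)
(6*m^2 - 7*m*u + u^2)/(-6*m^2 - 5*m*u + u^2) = (-m + u)/(m + u)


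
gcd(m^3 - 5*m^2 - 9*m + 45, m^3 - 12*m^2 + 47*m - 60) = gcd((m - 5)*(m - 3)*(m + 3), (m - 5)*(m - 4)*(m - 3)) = m^2 - 8*m + 15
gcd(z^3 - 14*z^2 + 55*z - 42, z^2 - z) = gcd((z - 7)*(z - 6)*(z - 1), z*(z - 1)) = z - 1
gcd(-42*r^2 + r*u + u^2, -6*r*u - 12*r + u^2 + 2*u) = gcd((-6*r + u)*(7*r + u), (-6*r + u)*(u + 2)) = 6*r - u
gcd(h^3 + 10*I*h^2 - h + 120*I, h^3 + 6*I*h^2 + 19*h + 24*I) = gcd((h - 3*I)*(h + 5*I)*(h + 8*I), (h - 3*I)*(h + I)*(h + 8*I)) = h^2 + 5*I*h + 24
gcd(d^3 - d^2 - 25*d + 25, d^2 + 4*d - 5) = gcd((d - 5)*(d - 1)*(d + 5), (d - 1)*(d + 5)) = d^2 + 4*d - 5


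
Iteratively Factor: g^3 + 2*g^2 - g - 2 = (g + 2)*(g^2 - 1) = (g - 1)*(g + 2)*(g + 1)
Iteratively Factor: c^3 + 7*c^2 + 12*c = (c + 3)*(c^2 + 4*c) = c*(c + 3)*(c + 4)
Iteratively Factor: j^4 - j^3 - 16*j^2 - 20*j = (j - 5)*(j^3 + 4*j^2 + 4*j) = (j - 5)*(j + 2)*(j^2 + 2*j) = j*(j - 5)*(j + 2)*(j + 2)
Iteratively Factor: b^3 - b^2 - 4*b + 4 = (b - 1)*(b^2 - 4) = (b - 1)*(b + 2)*(b - 2)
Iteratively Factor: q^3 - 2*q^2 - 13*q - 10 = (q + 2)*(q^2 - 4*q - 5) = (q - 5)*(q + 2)*(q + 1)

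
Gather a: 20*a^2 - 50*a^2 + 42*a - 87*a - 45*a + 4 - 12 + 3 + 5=-30*a^2 - 90*a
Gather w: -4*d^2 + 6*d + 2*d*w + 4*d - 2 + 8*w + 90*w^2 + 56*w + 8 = -4*d^2 + 10*d + 90*w^2 + w*(2*d + 64) + 6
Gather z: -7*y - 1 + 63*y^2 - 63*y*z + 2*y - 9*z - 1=63*y^2 - 5*y + z*(-63*y - 9) - 2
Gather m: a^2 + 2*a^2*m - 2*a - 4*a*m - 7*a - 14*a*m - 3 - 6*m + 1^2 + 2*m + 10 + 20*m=a^2 - 9*a + m*(2*a^2 - 18*a + 16) + 8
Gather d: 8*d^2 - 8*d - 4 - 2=8*d^2 - 8*d - 6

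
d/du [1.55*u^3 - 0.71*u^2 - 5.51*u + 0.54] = 4.65*u^2 - 1.42*u - 5.51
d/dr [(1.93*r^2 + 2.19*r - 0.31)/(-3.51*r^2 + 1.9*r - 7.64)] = (11.3539*r^2 - 31.6666*r - 16.1426)/(12.3201*r^4 - 13.338*r^3 + 57.2428*r^2 - 29.032*r + 58.3696)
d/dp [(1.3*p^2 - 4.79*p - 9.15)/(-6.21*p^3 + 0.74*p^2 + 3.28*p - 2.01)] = (8.073*p^4 - 59.4918*p^3 - 162.6559*p^2 + 8.316*p + 39.6399)/(38.5641*p^6 - 9.1908*p^5 - 40.19*p^4 + 29.8186*p^3 + 7.7836*p^2 - 13.1856*p + 4.0401)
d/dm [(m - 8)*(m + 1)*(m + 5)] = 3*m^2 - 4*m - 43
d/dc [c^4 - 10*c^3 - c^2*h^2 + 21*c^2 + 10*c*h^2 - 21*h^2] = 4*c^3 - 30*c^2 - 2*c*h^2 + 42*c + 10*h^2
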